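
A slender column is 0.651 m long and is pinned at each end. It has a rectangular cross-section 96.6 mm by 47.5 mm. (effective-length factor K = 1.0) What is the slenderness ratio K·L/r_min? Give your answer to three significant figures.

For a rectangle r_min = b/√12 = 47.5/√12 = 13.71 mm
L_e = K·L = 1 × 0.651 m = 0.6510 m = 651.00 mm
λ = L_e / r_min = 651.00 / 13.71 = 47.5

λ ≈ 47.5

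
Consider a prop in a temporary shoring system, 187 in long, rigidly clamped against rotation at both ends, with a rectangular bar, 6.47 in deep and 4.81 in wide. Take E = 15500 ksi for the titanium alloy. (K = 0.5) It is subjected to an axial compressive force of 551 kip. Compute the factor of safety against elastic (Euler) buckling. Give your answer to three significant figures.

Buckling occurs about the weak axis: I_min = h·b³/12 with b = 4.81 in (the shorter side).
I_min = 6.47×4.81³/12 = 60.00 in⁴
Effective length L_e = K·L = 0.5 × 187 = 93.50 in
P_cr = π²EI / L_e² = π² × 15500×10³ × 60.00 / 93.50² = 1.050×10^6 lb
Factor of safety n = P_cr / P = 1049.9 / 551 = 1.91

n ≈ 1.91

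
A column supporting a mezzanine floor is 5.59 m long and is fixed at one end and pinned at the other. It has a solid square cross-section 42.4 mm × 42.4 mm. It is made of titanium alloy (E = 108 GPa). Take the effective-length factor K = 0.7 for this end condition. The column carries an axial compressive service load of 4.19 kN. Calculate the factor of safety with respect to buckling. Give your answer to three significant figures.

I = a⁴/12 = 42.4⁴/12 = 2.693×10^5 mm⁴
I = 2.693×10^5 mm⁴ = 2.693×10^-7 m⁴
Effective length L_e = K·L = 0.7 × 5.59 = 3.913 m
P_cr = π²EI / L_e² = π² × 108×10⁹ × 2.693×10^-7 / 3.913² = 1.875×10^4 N
Factor of safety n = P_cr / P = 18.749 / 4.19 = 4.47

n ≈ 4.47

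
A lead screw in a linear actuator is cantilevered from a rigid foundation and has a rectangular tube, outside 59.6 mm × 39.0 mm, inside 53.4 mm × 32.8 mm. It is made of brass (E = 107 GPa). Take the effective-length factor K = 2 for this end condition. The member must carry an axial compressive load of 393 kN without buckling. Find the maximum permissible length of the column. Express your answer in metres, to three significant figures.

L_max ≈ 0.304 m

Weak-axis I_min = (h_o·b_o³ − h_i·b_i³)/12 with b_o = 39.0, b_i = 32.80 mm (shorter outer/inner sides).
I_min = (59.6×39.0³ − 53.40×32.80³)/12 = 1.376×10^5 mm⁴
I = 1.376×10^-7 m⁴
At the buckling limit P_cr = P = 3.930×10^5 N
From P_cr = π²EI/(K·L)²:  L = (1/K)·√(π²EI/P_cr) = (1/2)·√(π²×1.07×10^11×1.376×10^-7/3.930×10^5)
L = 0.304 m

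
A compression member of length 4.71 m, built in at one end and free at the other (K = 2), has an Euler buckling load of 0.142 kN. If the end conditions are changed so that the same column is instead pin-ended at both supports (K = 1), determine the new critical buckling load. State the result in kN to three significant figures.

P_cr ≈ 0.568 kN

P_cr ∝ 1/K², so P_cr,new = P_cr,old × (K_old/K_new)² = 0.142 × (2/1)²
= 0.142 × 4.000 = 0.568 kN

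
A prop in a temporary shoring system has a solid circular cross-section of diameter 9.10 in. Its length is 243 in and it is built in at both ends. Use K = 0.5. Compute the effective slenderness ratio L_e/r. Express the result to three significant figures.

λ ≈ 53.4

For a solid circle r = d/4 = 9.10/4 = 2.275 in
L_e = K·L = 0.5 × 243 = 121.5 in
λ = L_e / r_min = 121.50 / 2.275 = 53.4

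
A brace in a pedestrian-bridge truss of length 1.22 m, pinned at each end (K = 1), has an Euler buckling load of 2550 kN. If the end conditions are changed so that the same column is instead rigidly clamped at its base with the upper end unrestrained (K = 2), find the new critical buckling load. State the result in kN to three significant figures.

P_cr ≈ 638 kN

P_cr ∝ 1/K², so P_cr,new = P_cr,old × (K_old/K_new)² = 2550 × (1/2)²
= 2550 × 0.2500 = 638 kN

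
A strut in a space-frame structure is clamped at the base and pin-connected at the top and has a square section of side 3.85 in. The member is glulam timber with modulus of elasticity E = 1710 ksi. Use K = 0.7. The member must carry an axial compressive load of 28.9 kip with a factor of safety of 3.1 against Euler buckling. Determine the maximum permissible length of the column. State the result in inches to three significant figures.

I = a⁴/12 = 3.85⁴/12 = 18.31 in⁴
Required critical load P_cr = n·P = 3.1 × 28.9 = 89.59 kip = 8.959×10^4 lb
From P_cr = π²EI/(K·L)²:  L = (1/K)·√(π²EI/P_cr) = (1/0.7)·√(π²×1.71×10^6×18.31/8.959×10^4)
L = 83.9 in

L_max ≈ 83.9 in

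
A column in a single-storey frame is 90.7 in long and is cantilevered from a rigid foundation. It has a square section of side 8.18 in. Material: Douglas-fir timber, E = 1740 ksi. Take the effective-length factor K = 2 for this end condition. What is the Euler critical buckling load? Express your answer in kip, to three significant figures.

I = a⁴/12 = 8.18⁴/12 = 373.1 in⁴
Effective length L_e = K·L = 2 × 90.7 = 181.4 in
P_cr = π²EI / L_e² = π² × 1740×10³ × 373.1 / 181.4² = 1.947×10^5 lb

P_cr ≈ 195 kip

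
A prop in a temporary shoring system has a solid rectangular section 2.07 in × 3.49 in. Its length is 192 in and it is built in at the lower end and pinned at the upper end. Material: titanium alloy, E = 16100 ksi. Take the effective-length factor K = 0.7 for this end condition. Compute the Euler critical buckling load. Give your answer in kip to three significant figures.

P_cr ≈ 22.7 kip

Buckling occurs about the weak axis: I_min = h·b³/12 with b = 2.07 in (the shorter side).
I_min = 3.49×2.07³/12 = 2.580 in⁴
Effective length L_e = K·L = 0.7 × 192 = 134.4 in
P_cr = π²EI / L_e² = π² × 16100×10³ × 2.580 / 134.4² = 2.269×10^4 lb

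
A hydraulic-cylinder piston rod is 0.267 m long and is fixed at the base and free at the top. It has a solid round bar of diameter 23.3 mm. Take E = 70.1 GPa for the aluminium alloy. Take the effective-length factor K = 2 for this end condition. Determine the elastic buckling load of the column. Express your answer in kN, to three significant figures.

I = πd⁴/64 = π×23.3⁴/64 = 1.447×10^4 mm⁴
I = 1.447×10^4 mm⁴ = 1.447×10^-8 m⁴
Effective length L_e = K·L = 2 × 0.267 = 0.5340 m
P_cr = π²EI / L_e² = π² × 70.1×10⁹ × 1.447×10^-8 / 0.5340² = 3.510×10^4 N

P_cr ≈ 35.1 kN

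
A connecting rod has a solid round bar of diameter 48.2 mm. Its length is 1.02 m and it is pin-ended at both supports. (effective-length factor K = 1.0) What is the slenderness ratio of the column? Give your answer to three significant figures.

For a solid circle r = d/4 = 48.2/4 = 12.05 mm
L_e = K·L = 1 × 1.02 m = 1.020 m = 1020.0 mm
λ = L_e / r_min = 1020.0 / 12.05 = 84.6

λ ≈ 84.6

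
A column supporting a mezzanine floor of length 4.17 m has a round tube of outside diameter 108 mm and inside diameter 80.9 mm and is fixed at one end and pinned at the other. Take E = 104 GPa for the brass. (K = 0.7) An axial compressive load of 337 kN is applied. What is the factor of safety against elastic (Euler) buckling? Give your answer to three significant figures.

n ≈ 1.64

d_o = 108 mm, d_i = 80.9 mm
I = π(d_o⁴ − d_i⁴)/64 = π(108⁴ − 80.90⁴)/64 = 4.576×10^6 mm⁴
I = 4.576×10^6 mm⁴ = 4.576×10^-6 m⁴
Effective length L_e = K·L = 0.7 × 4.17 = 2.919 m
P_cr = π²EI / L_e² = π² × 104×10⁹ × 4.576×10^-6 / 2.919² = 5.512×10^5 N
Factor of safety n = P_cr / P = 551.21 / 337 = 1.64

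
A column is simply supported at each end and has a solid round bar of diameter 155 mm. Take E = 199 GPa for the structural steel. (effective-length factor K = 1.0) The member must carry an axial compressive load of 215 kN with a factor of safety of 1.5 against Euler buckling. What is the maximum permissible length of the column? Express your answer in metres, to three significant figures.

I = πd⁴/64 = π×155⁴/64 = 2.833×10^7 mm⁴
I = 2.833×10^-5 m⁴
Required critical load P_cr = n·P = 1.5 × 215 = 322.5 kN = 3.225×10^5 N
From P_cr = π²EI/(K·L)²:  L = (1/K)·√(π²EI/P_cr) = (1/1)·√(π²×1.99×10^11×2.833×10^-5/3.225×10^5)
L = 13.1 m

L_max ≈ 13.1 m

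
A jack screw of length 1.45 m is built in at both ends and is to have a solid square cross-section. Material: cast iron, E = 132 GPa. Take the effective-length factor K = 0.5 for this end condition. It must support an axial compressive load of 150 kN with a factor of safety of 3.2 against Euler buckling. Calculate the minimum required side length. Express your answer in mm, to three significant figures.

a ≈ 39.0 mm

Required P_cr = n·P = 3.2 × 150 = 480.0 kN
L_e = K·L = 0.5 × 1.45 = 0.7250 m
Required I = P_cr·L_e²/(π²E) = 4.800×10^5 × 0.7250² / (π² × 1.32×10^11) = 1.937×10^-7 m⁴
I_req = 1.937×10^5 mm⁴
Solid square: I = a⁴/12  ⇒  a = (12I)^(1/4) = (12×1.937×10^5)^(1/4) = 39.0 mm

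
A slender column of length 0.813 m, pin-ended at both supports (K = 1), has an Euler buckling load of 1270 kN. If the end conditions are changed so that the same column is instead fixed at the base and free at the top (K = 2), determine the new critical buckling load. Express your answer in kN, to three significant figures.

P_cr ≈ 318 kN

P_cr ∝ 1/K², so P_cr,new = P_cr,old × (K_old/K_new)² = 1270 × (1/2)²
= 1270 × 0.2500 = 318 kN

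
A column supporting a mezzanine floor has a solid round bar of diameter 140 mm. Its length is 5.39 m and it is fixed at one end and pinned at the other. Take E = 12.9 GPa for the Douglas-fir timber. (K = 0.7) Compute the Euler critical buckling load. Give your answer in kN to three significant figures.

P_cr ≈ 169 kN

I = πd⁴/64 = π×140⁴/64 = 1.886×10^7 mm⁴
I = 1.886×10^7 mm⁴ = 1.886×10^-5 m⁴
Effective length L_e = K·L = 0.7 × 5.39 = 3.773 m
P_cr = π²EI / L_e² = π² × 12.9×10⁹ × 1.886×10^-5 / 3.773² = 1.687×10^5 N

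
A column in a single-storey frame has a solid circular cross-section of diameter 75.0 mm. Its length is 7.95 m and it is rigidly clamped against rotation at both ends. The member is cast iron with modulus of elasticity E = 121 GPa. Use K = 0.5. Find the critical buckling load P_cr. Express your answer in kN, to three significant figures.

P_cr ≈ 117 kN

I = πd⁴/64 = π×75.0⁴/64 = 1.553×10^6 mm⁴
I = 1.553×10^6 mm⁴ = 1.553×10^-6 m⁴
Effective length L_e = K·L = 0.5 × 7.95 = 3.975 m
P_cr = π²EI / L_e² = π² × 121×10⁹ × 1.553×10^-6 / 3.975² = 1.174×10^5 N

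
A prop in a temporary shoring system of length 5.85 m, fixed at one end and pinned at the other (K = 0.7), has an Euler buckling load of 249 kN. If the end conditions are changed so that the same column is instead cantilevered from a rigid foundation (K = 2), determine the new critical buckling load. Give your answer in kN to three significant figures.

P_cr ≈ 30.5 kN

P_cr ∝ 1/K², so P_cr,new = P_cr,old × (K_old/K_new)² = 249 × (0.7/2)²
= 249 × 0.1225 = 30.5 kN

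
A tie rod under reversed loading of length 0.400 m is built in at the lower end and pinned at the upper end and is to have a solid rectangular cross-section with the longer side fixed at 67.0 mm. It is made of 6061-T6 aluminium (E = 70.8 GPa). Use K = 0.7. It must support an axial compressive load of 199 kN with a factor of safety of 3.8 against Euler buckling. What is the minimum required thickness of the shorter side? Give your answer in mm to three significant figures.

Required P_cr = n·P = 3.8 × 199 = 756.2 kN
L_e = K·L = 0.7 × 0.400 = 0.2800 m
Required I = P_cr·L_e²/(π²E) = 7.562×10^5 × 0.2800² / (π² × 7.08×10^10) = 8.484×10^-8 m⁴
I_req = 8.484×10^4 mm⁴
Rectangle, weak axis: I_min = h·b³/12 with h = 67.0 mm fixed  ⇒  b = (12I/h)^(1/3) = 24.8 mm

b ≈ 24.8 mm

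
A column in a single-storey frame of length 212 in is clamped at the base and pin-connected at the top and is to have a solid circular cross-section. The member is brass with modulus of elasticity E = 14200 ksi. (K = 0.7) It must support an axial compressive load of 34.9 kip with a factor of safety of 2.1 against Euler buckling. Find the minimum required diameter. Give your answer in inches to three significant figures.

Required P_cr = n·P = 2.1 × 34.9 = 73.29 kip
L_e = K·L = 0.7 × 212 = 148.4 in
Required I = P_cr·L_e²/(π²E) = 7.329×10^4 × 148.4² / (π² × 1.42×10^7) = 11.52 in⁴
Solid circle: I = πd⁴/64  ⇒  d = (64I/π)^(1/4) = (64×11.52/π)^(1/4) = 3.91 in

d ≈ 3.91 in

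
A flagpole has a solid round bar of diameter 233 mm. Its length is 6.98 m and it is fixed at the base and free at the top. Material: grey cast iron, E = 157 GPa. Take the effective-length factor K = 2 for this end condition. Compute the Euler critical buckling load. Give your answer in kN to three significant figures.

P_cr ≈ 1150 kN

I = πd⁴/64 = π×233⁴/64 = 1.447×10^8 mm⁴
I = 1.447×10^8 mm⁴ = 1.447×10^-4 m⁴
Effective length L_e = K·L = 2 × 6.98 = 13.96 m
P_cr = π²EI / L_e² = π² × 157×10⁹ × 1.447×10^-4 / 13.96² = 1.150×10^6 N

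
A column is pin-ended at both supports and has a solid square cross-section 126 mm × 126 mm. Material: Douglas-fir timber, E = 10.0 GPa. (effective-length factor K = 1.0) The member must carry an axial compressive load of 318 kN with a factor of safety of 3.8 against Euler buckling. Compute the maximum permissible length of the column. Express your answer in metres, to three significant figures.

I = a⁴/12 = 126⁴/12 = 2.100×10^7 mm⁴
I = 2.100×10^-5 m⁴
Required critical load P_cr = n·P = 3.8 × 318 = 1208 kN = 1.208×10^6 N
From P_cr = π²EI/(K·L)²:  L = (1/K)·√(π²EI/P_cr) = (1/1)·√(π²×1.00×10^10×2.100×10^-5/1.208×10^6)
L = 1.31 m

L_max ≈ 1.31 m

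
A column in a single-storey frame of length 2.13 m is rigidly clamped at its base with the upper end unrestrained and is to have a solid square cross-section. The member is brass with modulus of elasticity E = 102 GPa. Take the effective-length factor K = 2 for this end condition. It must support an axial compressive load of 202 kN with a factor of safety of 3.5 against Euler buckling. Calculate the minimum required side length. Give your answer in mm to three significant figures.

a ≈ 111 mm

Required P_cr = n·P = 3.5 × 202 = 707.0 kN
L_e = K·L = 2 × 2.13 = 4.260 m
Required I = P_cr·L_e²/(π²E) = 7.070×10^5 × 4.260² / (π² × 1.02×10^11) = 1.274×10^-5 m⁴
I_req = 1.274×10^7 mm⁴
Solid square: I = a⁴/12  ⇒  a = (12I)^(1/4) = (12×1.274×10^7)^(1/4) = 111 mm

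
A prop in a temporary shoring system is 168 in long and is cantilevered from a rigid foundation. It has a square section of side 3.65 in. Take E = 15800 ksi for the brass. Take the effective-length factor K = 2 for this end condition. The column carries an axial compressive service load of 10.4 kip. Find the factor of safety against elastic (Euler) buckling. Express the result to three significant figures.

I = a⁴/12 = 3.65⁴/12 = 14.79 in⁴
Effective length L_e = K·L = 2 × 168 = 336.0 in
P_cr = π²EI / L_e² = π² × 15800×10³ × 14.79 / 336.0² = 2.043×10^4 lb
Factor of safety n = P_cr / P = 20.430 / 10.4 = 1.96

n ≈ 1.96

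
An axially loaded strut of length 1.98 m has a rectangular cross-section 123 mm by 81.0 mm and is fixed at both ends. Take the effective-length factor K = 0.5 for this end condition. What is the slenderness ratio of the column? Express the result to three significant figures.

λ ≈ 42.3

Buckling occurs about the weak axis: I_min = h·b³/12 with b = 81.0 mm (the shorter side).
I_min = 123×81.0³/12 = 5.447×10^6 mm⁴
A = 9.963×10^3 mm²;  r_min = √(I/A) = √(5.447×10^6/9.963×10^3) = 23.38 mm
L_e = K·L = 0.5 × 1.98 m = 0.9900 m = 990.00 mm
λ = L_e / r_min = 990.00 / 23.38 = 42.3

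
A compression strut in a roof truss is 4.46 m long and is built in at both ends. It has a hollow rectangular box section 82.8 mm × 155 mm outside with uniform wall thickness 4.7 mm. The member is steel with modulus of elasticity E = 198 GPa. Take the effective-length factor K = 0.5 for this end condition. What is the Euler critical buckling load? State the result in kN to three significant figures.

P_cr ≈ 996 kN

Inner dimensions: h_i = 155 − 2×4.7 = 145.6 mm, b_i = 82.8 − 2×4.7 = 73.40 mm
Weak-axis I_min = (h_o·b_o³ − h_i·b_i³)/12 with b_o = 82.8, b_i = 73.40 mm (shorter outer/inner sides).
I_min = (155×82.8³ − 145.6×73.40³)/12 = 2.534×10^6 mm⁴
I = 2.534×10^6 mm⁴ = 2.534×10^-6 m⁴
Effective length L_e = K·L = 0.5 × 4.46 = 2.230 m
P_cr = π²EI / L_e² = π² × 198×10⁹ × 2.534×10^-6 / 2.230² = 9.959×10^5 N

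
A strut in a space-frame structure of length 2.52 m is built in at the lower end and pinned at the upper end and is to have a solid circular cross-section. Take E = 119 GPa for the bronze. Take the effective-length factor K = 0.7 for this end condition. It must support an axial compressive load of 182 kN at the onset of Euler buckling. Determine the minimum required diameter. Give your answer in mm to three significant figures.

d ≈ 56.0 mm

L_e = K·L = 0.7 × 2.52 = 1.764 m
Required I = P_cr·L_e²/(π²E) = 1.820×10^5 × 1.764² / (π² × 1.19×10^11) = 4.822×10^-7 m⁴
I_req = 4.822×10^5 mm⁴
Solid circle: I = πd⁴/64  ⇒  d = (64I/π)^(1/4) = (64×4.822×10^5/π)^(1/4) = 56.0 mm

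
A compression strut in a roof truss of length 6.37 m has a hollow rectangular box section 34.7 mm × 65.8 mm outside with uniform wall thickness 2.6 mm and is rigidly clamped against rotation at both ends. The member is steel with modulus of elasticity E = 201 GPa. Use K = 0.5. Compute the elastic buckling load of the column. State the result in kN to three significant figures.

Inner dimensions: h_i = 65.8 − 2×2.6 = 60.60 mm, b_i = 34.7 − 2×2.6 = 29.50 mm
Weak-axis I_min = (h_o·b_o³ − h_i·b_i³)/12 with b_o = 34.7, b_i = 29.50 mm (shorter outer/inner sides).
I_min = (65.8×34.7³ − 60.60×29.50³)/12 = 9.946×10^4 mm⁴
I = 9.946×10^4 mm⁴ = 9.946×10^-8 m⁴
Effective length L_e = K·L = 0.5 × 6.37 = 3.185 m
P_cr = π²EI / L_e² = π² × 201×10⁹ × 9.946×10^-8 / 3.185² = 1.945×10^4 N

P_cr ≈ 19.5 kN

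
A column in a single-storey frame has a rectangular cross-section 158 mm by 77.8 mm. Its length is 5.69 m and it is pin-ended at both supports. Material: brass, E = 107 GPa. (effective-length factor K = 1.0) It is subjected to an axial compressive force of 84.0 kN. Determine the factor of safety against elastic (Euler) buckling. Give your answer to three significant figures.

n ≈ 2.41

Buckling occurs about the weak axis: I_min = h·b³/12 with b = 77.8 mm (the shorter side).
I_min = 158×77.8³/12 = 6.200×10^6 mm⁴
I = 6.200×10^6 mm⁴ = 6.200×10^-6 m⁴
Effective length L_e = K·L = 1 × 5.69 = 5.690 m
P_cr = π²EI / L_e² = π² × 107×10⁹ × 6.200×10^-6 / 5.690² = 2.022×10^5 N
Factor of safety n = P_cr / P = 202.24 / 84.0 = 2.41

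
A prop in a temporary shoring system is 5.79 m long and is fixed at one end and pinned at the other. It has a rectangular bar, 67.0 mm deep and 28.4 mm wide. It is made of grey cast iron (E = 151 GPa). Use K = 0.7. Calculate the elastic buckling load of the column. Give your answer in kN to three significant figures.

Buckling occurs about the weak axis: I_min = h·b³/12 with b = 28.4 mm (the shorter side).
I_min = 67.0×28.4³/12 = 1.279×10^5 mm⁴
I = 1.279×10^5 mm⁴ = 1.279×10^-7 m⁴
Effective length L_e = K·L = 0.7 × 5.79 = 4.053 m
P_cr = π²EI / L_e² = π² × 151×10⁹ × 1.279×10^-7 / 4.053² = 1.160×10^4 N

P_cr ≈ 11.6 kN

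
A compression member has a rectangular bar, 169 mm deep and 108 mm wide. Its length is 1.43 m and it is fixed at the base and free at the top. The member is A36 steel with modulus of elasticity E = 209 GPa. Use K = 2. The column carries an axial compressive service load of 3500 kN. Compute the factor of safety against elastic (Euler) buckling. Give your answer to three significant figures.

n ≈ 1.28

Buckling occurs about the weak axis: I_min = h·b³/12 with b = 108 mm (the shorter side).
I_min = 169×108³/12 = 1.774×10^7 mm⁴
I = 1.774×10^7 mm⁴ = 1.774×10^-5 m⁴
Effective length L_e = K·L = 2 × 1.43 = 2.860 m
P_cr = π²EI / L_e² = π² × 209×10⁹ × 1.774×10^-5 / 2.860² = 4.474×10^6 N
Factor of safety n = P_cr / P = 4473.9 / 3500 = 1.28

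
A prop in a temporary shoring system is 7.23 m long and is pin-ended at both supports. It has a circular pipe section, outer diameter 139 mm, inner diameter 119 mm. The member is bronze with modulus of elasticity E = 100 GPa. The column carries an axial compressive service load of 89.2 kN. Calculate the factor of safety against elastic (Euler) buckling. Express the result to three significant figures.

n ≈ 1.80

d_o = 139 mm, d_i = 119 mm
I = π(d_o⁴ − d_i⁴)/64 = π(139⁴ − 119.0⁴)/64 = 8.481×10^6 mm⁴
I = 8.481×10^6 mm⁴ = 8.481×10^-6 m⁴
Effective length L_e = K·L = 1 × 7.23 = 7.230 m
P_cr = π²EI / L_e² = π² × 100×10⁹ × 8.481×10^-6 / 7.230² = 1.601×10^5 N
Factor of safety n = P_cr / P = 160.12 / 89.2 = 1.80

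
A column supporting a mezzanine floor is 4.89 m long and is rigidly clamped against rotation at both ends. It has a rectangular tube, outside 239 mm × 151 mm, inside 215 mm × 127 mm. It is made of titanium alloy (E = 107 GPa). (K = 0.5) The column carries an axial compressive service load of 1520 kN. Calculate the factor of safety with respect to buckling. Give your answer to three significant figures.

Weak-axis I_min = (h_o·b_o³ − h_i·b_i³)/12 with b_o = 151, b_i = 127.0 mm (shorter outer/inner sides).
I_min = (239×151³ − 215.0×127.0³)/12 = 3.187×10^7 mm⁴
I = 3.187×10^7 mm⁴ = 3.187×10^-5 m⁴
Effective length L_e = K·L = 0.5 × 4.89 = 2.445 m
P_cr = π²EI / L_e² = π² × 107×10⁹ × 3.187×10^-5 / 2.445² = 5.630×10^6 N
Factor of safety n = P_cr / P = 5630.3 / 1520 = 3.70

n ≈ 3.70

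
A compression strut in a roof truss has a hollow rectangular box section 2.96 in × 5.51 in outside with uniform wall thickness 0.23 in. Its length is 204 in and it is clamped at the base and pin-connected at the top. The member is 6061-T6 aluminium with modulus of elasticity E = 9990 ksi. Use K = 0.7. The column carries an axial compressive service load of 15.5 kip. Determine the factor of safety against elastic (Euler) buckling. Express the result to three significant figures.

Inner dimensions: h_i = 5.51 − 2×0.23 = 5.050 in, b_i = 2.96 − 2×0.23 = 2.500 in
Weak-axis I_min = (h_o·b_o³ − h_i·b_i³)/12 with b_o = 2.96, b_i = 2.500 in (shorter outer/inner sides).
I_min = (5.51×2.96³ − 5.050×2.500³)/12 = 5.333 in⁴
Effective length L_e = K·L = 0.7 × 204 = 142.8 in
P_cr = π²EI / L_e² = π² × 9990×10³ × 5.333 / 142.8² = 2.578×10^4 lb
Factor of safety n = P_cr / P = 25.784 / 15.5 = 1.66

n ≈ 1.66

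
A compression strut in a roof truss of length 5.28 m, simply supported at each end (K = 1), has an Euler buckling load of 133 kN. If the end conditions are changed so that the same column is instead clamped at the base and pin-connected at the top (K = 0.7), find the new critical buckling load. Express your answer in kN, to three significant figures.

P_cr ∝ 1/K², so P_cr,new = P_cr,old × (K_old/K_new)² = 133 × (1/0.7)²
= 133 × 2.041 = 271 kN

P_cr ≈ 271 kN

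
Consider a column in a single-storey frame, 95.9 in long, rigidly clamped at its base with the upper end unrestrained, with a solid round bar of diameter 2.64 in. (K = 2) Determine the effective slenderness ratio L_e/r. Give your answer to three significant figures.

λ ≈ 291

For a solid circle r = d/4 = 2.64/4 = 0.6600 in
L_e = K·L = 2 × 95.9 = 191.8 in
λ = L_e / r_min = 191.80 / 0.6600 = 291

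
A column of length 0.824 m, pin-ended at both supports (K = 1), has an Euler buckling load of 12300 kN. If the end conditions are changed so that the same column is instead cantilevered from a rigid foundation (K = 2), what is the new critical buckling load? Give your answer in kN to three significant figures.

P_cr ∝ 1/K², so P_cr,new = P_cr,old × (K_old/K_new)² = 12300 × (1/2)²
= 12300 × 0.2500 = 3080 kN

P_cr ≈ 3080 kN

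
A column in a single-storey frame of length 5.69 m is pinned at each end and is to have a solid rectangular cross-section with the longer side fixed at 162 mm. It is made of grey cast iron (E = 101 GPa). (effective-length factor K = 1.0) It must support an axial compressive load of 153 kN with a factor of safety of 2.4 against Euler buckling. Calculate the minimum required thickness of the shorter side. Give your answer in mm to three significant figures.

Required P_cr = n·P = 2.4 × 153 = 367.2 kN
L_e = K·L = 1 × 5.69 = 5.690 m
Required I = P_cr·L_e²/(π²E) = 3.672×10^5 × 5.690² / (π² × 1.01×10^11) = 1.193×10^-5 m⁴
I_req = 1.193×10^7 mm⁴
Rectangle, weak axis: I_min = h·b³/12 with h = 162 mm fixed  ⇒  b = (12I/h)^(1/3) = 96.0 mm

b ≈ 96.0 mm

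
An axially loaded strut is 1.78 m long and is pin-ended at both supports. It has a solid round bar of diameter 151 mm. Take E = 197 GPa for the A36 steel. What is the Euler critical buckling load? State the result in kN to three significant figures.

I = πd⁴/64 = π×151⁴/64 = 2.552×10^7 mm⁴
I = 2.552×10^7 mm⁴ = 2.552×10^-5 m⁴
Effective length L_e = K·L = 1 × 1.78 = 1.780 m
P_cr = π²EI / L_e² = π² × 197×10⁹ × 2.552×10^-5 / 1.780² = 1.566×10^7 N

P_cr ≈ 15700 kN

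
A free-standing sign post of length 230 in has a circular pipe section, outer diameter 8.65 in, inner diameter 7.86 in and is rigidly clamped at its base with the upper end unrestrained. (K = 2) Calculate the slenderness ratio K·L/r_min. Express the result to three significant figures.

d_o = 8.65 in, d_i = 7.86 in
I = π(d_o⁴ − d_i⁴)/64 = π(8.65⁴ − 7.860⁴)/64 = 87.46 in⁴
A = 10.24 in²;  r_min = √(I/A) = √(87.46/10.24) = 2.922 in
L_e = K·L = 2 × 230 = 460.0 in
λ = L_e / r_min = 460.00 / 2.922 = 157

λ ≈ 157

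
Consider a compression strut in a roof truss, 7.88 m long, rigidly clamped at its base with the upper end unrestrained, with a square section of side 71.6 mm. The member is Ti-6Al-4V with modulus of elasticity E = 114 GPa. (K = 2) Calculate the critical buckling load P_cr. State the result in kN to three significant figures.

P_cr ≈ 9.92 kN

I = a⁴/12 = 71.6⁴/12 = 2.190×10^6 mm⁴
I = 2.190×10^6 mm⁴ = 2.190×10^-6 m⁴
Effective length L_e = K·L = 2 × 7.88 = 15.76 m
P_cr = π²EI / L_e² = π² × 114×10⁹ × 2.190×10^-6 / 15.76² = 9.921×10^3 N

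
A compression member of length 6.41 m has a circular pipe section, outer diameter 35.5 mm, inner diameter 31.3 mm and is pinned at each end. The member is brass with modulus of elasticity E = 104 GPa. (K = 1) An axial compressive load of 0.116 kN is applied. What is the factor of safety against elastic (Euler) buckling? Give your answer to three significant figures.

n ≈ 6.64

d_o = 35.5 mm, d_i = 31.3 mm
I = π(d_o⁴ − d_i⁴)/64 = π(35.5⁴ − 31.30⁴)/64 = 3.085×10^4 mm⁴
I = 3.085×10^4 mm⁴ = 3.085×10^-8 m⁴
Effective length L_e = K·L = 1 × 6.41 = 6.410 m
P_cr = π²EI / L_e² = π² × 104×10⁹ × 3.085×10^-8 / 6.410² = 770.6 N
Factor of safety n = P_cr / P = 0.77064 / 0.116 = 6.64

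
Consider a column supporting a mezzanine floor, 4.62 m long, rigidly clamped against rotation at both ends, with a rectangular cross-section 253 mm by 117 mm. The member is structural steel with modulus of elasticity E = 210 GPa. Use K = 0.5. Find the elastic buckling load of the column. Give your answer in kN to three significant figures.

P_cr ≈ 13100 kN

Buckling occurs about the weak axis: I_min = h·b³/12 with b = 117 mm (the shorter side).
I_min = 253×117³/12 = 3.377×10^7 mm⁴
I = 3.377×10^7 mm⁴ = 3.377×10^-5 m⁴
Effective length L_e = K·L = 0.5 × 4.62 = 2.310 m
P_cr = π²EI / L_e² = π² × 210×10⁹ × 3.377×10^-5 / 2.310² = 1.312×10^7 N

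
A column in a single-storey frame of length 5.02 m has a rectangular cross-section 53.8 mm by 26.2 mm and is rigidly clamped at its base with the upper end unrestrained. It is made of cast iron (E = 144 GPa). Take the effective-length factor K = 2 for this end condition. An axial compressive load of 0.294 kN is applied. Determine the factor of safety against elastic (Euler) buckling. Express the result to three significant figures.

n ≈ 3.87

Buckling occurs about the weak axis: I_min = h·b³/12 with b = 26.2 mm (the shorter side).
I_min = 53.8×26.2³/12 = 8.063×10^4 mm⁴
I = 8.063×10^4 mm⁴ = 8.063×10^-8 m⁴
Effective length L_e = K·L = 2 × 5.02 = 10.04 m
P_cr = π²EI / L_e² = π² × 144×10⁹ × 8.063×10^-8 / 10.04² = 1.137×10^3 N
Factor of safety n = P_cr / P = 1.1368 / 0.294 = 3.87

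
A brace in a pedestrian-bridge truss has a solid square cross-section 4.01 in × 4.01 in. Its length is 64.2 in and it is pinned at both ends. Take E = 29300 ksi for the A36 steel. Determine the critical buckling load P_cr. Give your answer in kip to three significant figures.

P_cr ≈ 1510 kip

I = a⁴/12 = 4.01⁴/12 = 21.55 in⁴
Effective length L_e = K·L = 1 × 64.2 = 64.20 in
P_cr = π²EI / L_e² = π² × 29300×10³ × 21.55 / 64.20² = 1.512×10^6 lb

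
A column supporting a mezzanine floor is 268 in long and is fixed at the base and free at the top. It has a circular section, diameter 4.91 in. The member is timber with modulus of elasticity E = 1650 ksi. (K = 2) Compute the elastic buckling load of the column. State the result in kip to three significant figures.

P_cr ≈ 1.62 kip

I = πd⁴/64 = π×4.91⁴/64 = 28.53 in⁴
Effective length L_e = K·L = 2 × 268 = 536.0 in
P_cr = π²EI / L_e² = π² × 1650×10³ × 28.53 / 536.0² = 1.617×10^3 lb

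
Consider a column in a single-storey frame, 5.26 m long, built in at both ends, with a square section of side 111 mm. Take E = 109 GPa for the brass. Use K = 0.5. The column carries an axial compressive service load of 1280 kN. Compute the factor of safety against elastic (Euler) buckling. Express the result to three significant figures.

n ≈ 1.54

I = a⁴/12 = 111⁴/12 = 1.265×10^7 mm⁴
I = 1.265×10^7 mm⁴ = 1.265×10^-5 m⁴
Effective length L_e = K·L = 0.5 × 5.26 = 2.630 m
P_cr = π²EI / L_e² = π² × 109×10⁹ × 1.265×10^-5 / 2.630² = 1.968×10^6 N
Factor of safety n = P_cr / P = 1967.5 / 1280 = 1.54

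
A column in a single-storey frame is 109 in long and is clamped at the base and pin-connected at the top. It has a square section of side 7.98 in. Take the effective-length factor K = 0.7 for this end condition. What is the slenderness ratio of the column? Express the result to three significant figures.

For a square r = a/√12 = 7.98/√12 = 2.304 in
L_e = K·L = 0.7 × 109 = 76.30 in
λ = L_e / r_min = 76.300 / 2.304 = 33.1

λ ≈ 33.1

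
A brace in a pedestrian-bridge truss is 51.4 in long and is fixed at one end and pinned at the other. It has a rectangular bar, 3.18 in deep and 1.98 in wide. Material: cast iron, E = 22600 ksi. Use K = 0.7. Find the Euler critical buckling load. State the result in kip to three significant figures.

P_cr ≈ 354 kip

Buckling occurs about the weak axis: I_min = h·b³/12 with b = 1.98 in (the shorter side).
I_min = 3.18×1.98³/12 = 2.057 in⁴
Effective length L_e = K·L = 0.7 × 51.4 = 35.98 in
P_cr = π²EI / L_e² = π² × 22600×10³ × 2.057 / 35.98² = 3.544×10^5 lb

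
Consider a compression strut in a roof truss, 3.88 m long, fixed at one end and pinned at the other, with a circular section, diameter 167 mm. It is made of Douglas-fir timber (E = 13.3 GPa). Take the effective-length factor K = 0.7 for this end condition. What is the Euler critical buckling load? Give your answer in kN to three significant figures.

P_cr ≈ 679 kN

I = πd⁴/64 = π×167⁴/64 = 3.818×10^7 mm⁴
I = 3.818×10^7 mm⁴ = 3.818×10^-5 m⁴
Effective length L_e = K·L = 0.7 × 3.88 = 2.716 m
P_cr = π²EI / L_e² = π² × 13.3×10⁹ × 3.818×10^-5 / 2.716² = 6.794×10^5 N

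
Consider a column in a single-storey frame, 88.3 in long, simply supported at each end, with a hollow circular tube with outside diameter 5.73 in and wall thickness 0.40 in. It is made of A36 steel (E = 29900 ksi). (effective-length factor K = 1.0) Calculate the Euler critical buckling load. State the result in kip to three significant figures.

Inner diameter d_i = 5.73 − 2×0.40 = 4.930 in
I = π(d_o⁴ − d_i⁴)/64 = π(5.73⁴ − 4.930⁴)/64 = 23.92 in⁴
Effective length L_e = K·L = 1 × 88.3 = 88.30 in
P_cr = π²EI / L_e² = π² × 29900×10³ × 23.92 / 88.30² = 9.053×10^5 lb

P_cr ≈ 905 kip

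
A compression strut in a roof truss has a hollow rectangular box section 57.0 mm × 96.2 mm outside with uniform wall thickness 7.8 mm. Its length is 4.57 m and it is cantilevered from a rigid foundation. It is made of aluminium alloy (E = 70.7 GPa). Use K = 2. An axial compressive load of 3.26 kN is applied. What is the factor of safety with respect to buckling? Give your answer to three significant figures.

Inner dimensions: h_i = 96.2 − 2×7.8 = 80.60 mm, b_i = 57.0 − 2×7.8 = 41.40 mm
Weak-axis I_min = (h_o·b_o³ − h_i·b_i³)/12 with b_o = 57.0, b_i = 41.40 mm (shorter outer/inner sides).
I_min = (96.2×57.0³ − 80.60×41.40³)/12 = 1.008×10^6 mm⁴
I = 1.008×10^6 mm⁴ = 1.008×10^-6 m⁴
Effective length L_e = K·L = 2 × 4.57 = 9.140 m
P_cr = π²EI / L_e² = π² × 70.7×10⁹ × 1.008×10^-6 / 9.140² = 8.420×10^3 N
Factor of safety n = P_cr / P = 8.4198 / 3.26 = 2.58

n ≈ 2.58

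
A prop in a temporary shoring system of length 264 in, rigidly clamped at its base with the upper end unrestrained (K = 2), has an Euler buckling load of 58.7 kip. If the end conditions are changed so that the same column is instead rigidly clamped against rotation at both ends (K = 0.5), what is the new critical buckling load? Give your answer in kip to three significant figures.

P_cr ≈ 939 kip

P_cr ∝ 1/K², so P_cr,new = P_cr,old × (K_old/K_new)² = 58.7 × (2/0.5)²
= 58.7 × 16.00 = 939 kip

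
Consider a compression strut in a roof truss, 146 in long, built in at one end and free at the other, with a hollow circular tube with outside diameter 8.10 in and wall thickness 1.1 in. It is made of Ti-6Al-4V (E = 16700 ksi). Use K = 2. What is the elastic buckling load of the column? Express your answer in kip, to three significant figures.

Inner diameter d_i = 8.10 − 2×1.1 = 5.900 in
I = π(d_o⁴ − d_i⁴)/64 = π(8.10⁴ − 5.900⁴)/64 = 151.8 in⁴
Effective length L_e = K·L = 2 × 146 = 292.0 in
P_cr = π²EI / L_e² = π² × 16700×10³ × 151.8 / 292.0² = 2.935×10^5 lb

P_cr ≈ 293 kip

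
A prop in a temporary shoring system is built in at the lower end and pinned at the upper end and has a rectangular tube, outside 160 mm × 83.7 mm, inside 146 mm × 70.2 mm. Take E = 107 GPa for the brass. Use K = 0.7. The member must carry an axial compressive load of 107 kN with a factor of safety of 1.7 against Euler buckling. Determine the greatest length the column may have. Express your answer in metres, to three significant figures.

Weak-axis I_min = (h_o·b_o³ − h_i·b_i³)/12 with b_o = 83.7, b_i = 70.20 mm (shorter outer/inner sides).
I_min = (160×83.7³ − 146.0×70.20³)/12 = 3.609×10^6 mm⁴
I = 3.609×10^-6 m⁴
Required critical load P_cr = n·P = 1.7 × 107 = 181.9 kN = 1.819×10^5 N
From P_cr = π²EI/(K·L)²:  L = (1/K)·√(π²EI/P_cr) = (1/0.7)·√(π²×1.07×10^11×3.609×10^-6/1.819×10^5)
L = 6.54 m

L_max ≈ 6.54 m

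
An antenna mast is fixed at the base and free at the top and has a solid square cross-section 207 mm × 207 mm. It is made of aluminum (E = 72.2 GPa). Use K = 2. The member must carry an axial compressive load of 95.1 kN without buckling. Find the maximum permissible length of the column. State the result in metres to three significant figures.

I = a⁴/12 = 207⁴/12 = 1.530×10^8 mm⁴
I = 1.530×10^-4 m⁴
At the buckling limit P_cr = P = 9.510×10^4 N
From P_cr = π²EI/(K·L)²:  L = (1/K)·√(π²EI/P_cr) = (1/2)·√(π²×7.22×10^10×1.530×10^-4/9.510×10^4)
L = 16.9 m

L_max ≈ 16.9 m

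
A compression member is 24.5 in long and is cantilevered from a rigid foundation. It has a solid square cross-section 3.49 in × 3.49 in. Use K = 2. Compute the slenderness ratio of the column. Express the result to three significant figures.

For a square r = a/√12 = 3.49/√12 = 1.007 in
L_e = K·L = 2 × 24.5 = 49.00 in
λ = L_e / r_min = 49.000 / 1.007 = 48.6

λ ≈ 48.6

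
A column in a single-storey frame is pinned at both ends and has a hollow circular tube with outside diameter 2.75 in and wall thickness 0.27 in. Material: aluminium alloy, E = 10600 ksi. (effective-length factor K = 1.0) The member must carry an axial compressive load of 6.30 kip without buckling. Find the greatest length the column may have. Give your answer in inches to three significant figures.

L_max ≈ 165 in

Inner diameter d_i = 2.75 − 2×0.27 = 2.210 in
I = π(d_o⁴ − d_i⁴)/64 = π(2.75⁴ − 2.210⁴)/64 = 1.636 in⁴
At the buckling limit P_cr = P = 6.300×10^3 lb
From P_cr = π²EI/(K·L)²:  L = (1/K)·√(π²EI/P_cr) = (1/1)·√(π²×1.06×10^7×1.636/6.300×10^3)
L = 165 in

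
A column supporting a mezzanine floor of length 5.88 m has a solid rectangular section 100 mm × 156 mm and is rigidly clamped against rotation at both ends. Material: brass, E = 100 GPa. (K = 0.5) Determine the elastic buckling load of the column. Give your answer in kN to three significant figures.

P_cr ≈ 1480 kN

Buckling occurs about the weak axis: I_min = h·b³/12 with b = 100 mm (the shorter side).
I_min = 156×100³/12 = 1.300×10^7 mm⁴
I = 1.300×10^7 mm⁴ = 1.300×10^-5 m⁴
Effective length L_e = K·L = 0.5 × 5.88 = 2.940 m
P_cr = π²EI / L_e² = π² × 100×10⁹ × 1.300×10^-5 / 2.940² = 1.484×10^6 N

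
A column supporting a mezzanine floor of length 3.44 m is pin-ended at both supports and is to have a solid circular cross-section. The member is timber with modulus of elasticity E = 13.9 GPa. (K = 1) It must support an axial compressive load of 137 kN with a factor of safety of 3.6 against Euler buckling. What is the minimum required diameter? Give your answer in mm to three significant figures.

d ≈ 172 mm

Required P_cr = n·P = 3.6 × 137 = 493.2 kN
L_e = K·L = 1 × 3.44 = 3.440 m
Required I = P_cr·L_e²/(π²E) = 4.932×10^5 × 3.440² / (π² × 1.39×10^10) = 4.254×10^-5 m⁴
I_req = 4.254×10^7 mm⁴
Solid circle: I = πd⁴/64  ⇒  d = (64I/π)^(1/4) = (64×4.254×10^7/π)^(1/4) = 172 mm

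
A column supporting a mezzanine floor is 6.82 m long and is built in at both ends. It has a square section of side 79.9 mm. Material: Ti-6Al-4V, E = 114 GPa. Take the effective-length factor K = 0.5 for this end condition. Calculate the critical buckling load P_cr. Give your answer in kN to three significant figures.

I = a⁴/12 = 79.9⁴/12 = 3.396×10^6 mm⁴
I = 3.396×10^6 mm⁴ = 3.396×10^-6 m⁴
Effective length L_e = K·L = 0.5 × 6.82 = 3.410 m
P_cr = π²EI / L_e² = π² × 114×10⁹ × 3.396×10^-6 / 3.410² = 3.286×10^5 N

P_cr ≈ 329 kN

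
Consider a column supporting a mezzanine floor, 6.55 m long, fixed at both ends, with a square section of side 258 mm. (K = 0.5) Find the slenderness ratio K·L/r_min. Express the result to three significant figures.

λ ≈ 44.0

For a square r = a/√12 = 258/√12 = 74.48 mm
L_e = K·L = 0.5 × 6.55 m = 3.275 m = 3275.0 mm
λ = L_e / r_min = 3275.0 / 74.48 = 44.0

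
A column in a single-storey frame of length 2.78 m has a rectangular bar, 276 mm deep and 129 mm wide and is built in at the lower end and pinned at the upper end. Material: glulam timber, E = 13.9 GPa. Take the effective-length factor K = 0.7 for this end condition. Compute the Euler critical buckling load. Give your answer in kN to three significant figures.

P_cr ≈ 1790 kN

Buckling occurs about the weak axis: I_min = h·b³/12 with b = 129 mm (the shorter side).
I_min = 276×129³/12 = 4.937×10^7 mm⁴
I = 4.937×10^7 mm⁴ = 4.937×10^-5 m⁴
Effective length L_e = K·L = 0.7 × 2.78 = 1.946 m
P_cr = π²EI / L_e² = π² × 13.9×10⁹ × 4.937×10^-5 / 1.946² = 1.789×10^6 N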